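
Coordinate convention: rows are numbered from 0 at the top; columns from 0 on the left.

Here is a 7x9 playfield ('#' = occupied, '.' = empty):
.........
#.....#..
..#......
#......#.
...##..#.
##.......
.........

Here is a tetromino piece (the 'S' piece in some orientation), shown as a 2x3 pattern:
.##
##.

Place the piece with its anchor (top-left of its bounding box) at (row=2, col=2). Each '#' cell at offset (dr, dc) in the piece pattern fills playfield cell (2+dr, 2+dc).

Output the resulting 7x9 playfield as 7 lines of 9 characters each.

Answer: .........
#.....#..
..###....
#.##...#.
...##..#.
##.......
.........

Derivation:
Fill (2+0,2+1) = (2,3)
Fill (2+0,2+2) = (2,4)
Fill (2+1,2+0) = (3,2)
Fill (2+1,2+1) = (3,3)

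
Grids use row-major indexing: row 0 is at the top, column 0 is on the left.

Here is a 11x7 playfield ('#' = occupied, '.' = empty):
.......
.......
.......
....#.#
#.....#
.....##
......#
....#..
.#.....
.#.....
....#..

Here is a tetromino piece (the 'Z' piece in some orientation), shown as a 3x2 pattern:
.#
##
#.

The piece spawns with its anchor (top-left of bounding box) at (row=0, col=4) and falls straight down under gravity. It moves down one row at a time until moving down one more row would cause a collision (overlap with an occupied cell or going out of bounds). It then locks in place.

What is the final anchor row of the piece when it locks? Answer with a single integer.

Answer: 0

Derivation:
Spawn at (row=0, col=4). Try each row:
  row 0: fits
  row 1: blocked -> lock at row 0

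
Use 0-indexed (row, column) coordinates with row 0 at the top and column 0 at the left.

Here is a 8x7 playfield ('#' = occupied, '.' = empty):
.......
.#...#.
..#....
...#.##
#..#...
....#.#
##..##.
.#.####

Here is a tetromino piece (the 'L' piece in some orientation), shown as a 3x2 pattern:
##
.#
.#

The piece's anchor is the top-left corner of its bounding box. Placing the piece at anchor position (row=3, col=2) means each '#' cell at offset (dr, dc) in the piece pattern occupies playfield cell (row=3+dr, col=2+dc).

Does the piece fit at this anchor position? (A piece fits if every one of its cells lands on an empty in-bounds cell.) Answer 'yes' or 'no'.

Check each piece cell at anchor (3, 2):
  offset (0,0) -> (3,2): empty -> OK
  offset (0,1) -> (3,3): occupied ('#') -> FAIL
  offset (1,1) -> (4,3): occupied ('#') -> FAIL
  offset (2,1) -> (5,3): empty -> OK
All cells valid: no

Answer: no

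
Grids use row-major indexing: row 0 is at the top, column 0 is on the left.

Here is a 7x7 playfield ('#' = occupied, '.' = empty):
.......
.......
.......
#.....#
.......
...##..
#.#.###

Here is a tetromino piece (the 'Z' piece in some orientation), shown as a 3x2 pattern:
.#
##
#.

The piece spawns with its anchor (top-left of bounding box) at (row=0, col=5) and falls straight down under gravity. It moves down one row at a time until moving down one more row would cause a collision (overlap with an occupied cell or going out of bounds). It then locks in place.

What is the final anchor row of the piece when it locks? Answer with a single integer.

Spawn at (row=0, col=5). Try each row:
  row 0: fits
  row 1: fits
  row 2: blocked -> lock at row 1

Answer: 1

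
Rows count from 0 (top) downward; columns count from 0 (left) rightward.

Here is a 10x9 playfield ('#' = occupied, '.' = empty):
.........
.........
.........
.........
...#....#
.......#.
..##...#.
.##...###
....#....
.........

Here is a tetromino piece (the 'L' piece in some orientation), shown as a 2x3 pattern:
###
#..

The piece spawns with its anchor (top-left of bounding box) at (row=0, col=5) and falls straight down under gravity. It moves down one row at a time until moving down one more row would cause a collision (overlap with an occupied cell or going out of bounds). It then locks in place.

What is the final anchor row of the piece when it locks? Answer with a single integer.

Spawn at (row=0, col=5). Try each row:
  row 0: fits
  row 1: fits
  row 2: fits
  row 3: fits
  row 4: fits
  row 5: blocked -> lock at row 4

Answer: 4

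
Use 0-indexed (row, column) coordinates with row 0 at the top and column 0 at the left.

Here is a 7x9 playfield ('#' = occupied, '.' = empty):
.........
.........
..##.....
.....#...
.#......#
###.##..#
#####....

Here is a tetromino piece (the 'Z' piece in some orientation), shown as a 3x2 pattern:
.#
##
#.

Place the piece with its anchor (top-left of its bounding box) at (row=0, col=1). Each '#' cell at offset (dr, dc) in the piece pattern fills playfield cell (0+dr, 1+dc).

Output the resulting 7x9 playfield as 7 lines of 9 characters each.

Answer: ..#......
.##......
.###.....
.....#...
.#......#
###.##..#
#####....

Derivation:
Fill (0+0,1+1) = (0,2)
Fill (0+1,1+0) = (1,1)
Fill (0+1,1+1) = (1,2)
Fill (0+2,1+0) = (2,1)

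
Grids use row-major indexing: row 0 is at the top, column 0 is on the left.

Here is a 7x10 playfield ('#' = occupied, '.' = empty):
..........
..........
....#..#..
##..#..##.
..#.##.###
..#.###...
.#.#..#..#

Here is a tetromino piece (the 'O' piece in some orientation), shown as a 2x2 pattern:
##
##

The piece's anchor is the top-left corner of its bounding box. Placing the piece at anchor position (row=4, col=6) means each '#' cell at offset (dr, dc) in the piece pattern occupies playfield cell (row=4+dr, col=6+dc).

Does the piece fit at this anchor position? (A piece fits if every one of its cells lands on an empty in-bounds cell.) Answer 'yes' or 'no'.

Answer: no

Derivation:
Check each piece cell at anchor (4, 6):
  offset (0,0) -> (4,6): empty -> OK
  offset (0,1) -> (4,7): occupied ('#') -> FAIL
  offset (1,0) -> (5,6): occupied ('#') -> FAIL
  offset (1,1) -> (5,7): empty -> OK
All cells valid: no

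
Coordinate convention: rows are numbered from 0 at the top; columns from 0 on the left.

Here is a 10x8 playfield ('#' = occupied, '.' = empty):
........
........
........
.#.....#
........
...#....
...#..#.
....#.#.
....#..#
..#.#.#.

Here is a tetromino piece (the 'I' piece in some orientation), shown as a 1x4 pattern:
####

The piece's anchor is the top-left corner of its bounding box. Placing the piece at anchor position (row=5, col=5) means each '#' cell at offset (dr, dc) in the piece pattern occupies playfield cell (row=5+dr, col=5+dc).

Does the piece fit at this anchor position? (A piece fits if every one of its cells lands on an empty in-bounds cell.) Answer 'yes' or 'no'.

Check each piece cell at anchor (5, 5):
  offset (0,0) -> (5,5): empty -> OK
  offset (0,1) -> (5,6): empty -> OK
  offset (0,2) -> (5,7): empty -> OK
  offset (0,3) -> (5,8): out of bounds -> FAIL
All cells valid: no

Answer: no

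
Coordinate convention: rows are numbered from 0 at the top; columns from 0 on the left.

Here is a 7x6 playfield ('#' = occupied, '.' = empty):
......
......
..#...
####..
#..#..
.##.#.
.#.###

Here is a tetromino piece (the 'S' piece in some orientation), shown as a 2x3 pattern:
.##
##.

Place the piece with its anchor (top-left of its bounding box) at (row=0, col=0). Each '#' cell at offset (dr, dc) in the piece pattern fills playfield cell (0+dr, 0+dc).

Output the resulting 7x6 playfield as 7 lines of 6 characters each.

Answer: .##...
##....
..#...
####..
#..#..
.##.#.
.#.###

Derivation:
Fill (0+0,0+1) = (0,1)
Fill (0+0,0+2) = (0,2)
Fill (0+1,0+0) = (1,0)
Fill (0+1,0+1) = (1,1)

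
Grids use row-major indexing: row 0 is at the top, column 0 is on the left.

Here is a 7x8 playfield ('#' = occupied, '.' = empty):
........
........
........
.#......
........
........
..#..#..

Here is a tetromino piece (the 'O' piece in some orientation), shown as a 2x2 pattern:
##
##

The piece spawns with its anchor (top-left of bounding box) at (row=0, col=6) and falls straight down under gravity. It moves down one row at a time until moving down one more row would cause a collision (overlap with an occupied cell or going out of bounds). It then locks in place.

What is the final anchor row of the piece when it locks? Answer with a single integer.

Spawn at (row=0, col=6). Try each row:
  row 0: fits
  row 1: fits
  row 2: fits
  row 3: fits
  row 4: fits
  row 5: fits
  row 6: blocked -> lock at row 5

Answer: 5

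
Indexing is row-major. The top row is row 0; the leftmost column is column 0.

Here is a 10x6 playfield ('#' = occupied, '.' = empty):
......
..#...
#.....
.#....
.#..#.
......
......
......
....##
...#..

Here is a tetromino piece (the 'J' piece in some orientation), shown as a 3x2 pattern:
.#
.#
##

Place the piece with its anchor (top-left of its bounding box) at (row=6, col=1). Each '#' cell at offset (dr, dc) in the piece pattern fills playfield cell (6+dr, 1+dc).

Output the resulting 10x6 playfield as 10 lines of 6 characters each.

Answer: ......
..#...
#.....
.#....
.#..#.
......
..#...
..#...
.##.##
...#..

Derivation:
Fill (6+0,1+1) = (6,2)
Fill (6+1,1+1) = (7,2)
Fill (6+2,1+0) = (8,1)
Fill (6+2,1+1) = (8,2)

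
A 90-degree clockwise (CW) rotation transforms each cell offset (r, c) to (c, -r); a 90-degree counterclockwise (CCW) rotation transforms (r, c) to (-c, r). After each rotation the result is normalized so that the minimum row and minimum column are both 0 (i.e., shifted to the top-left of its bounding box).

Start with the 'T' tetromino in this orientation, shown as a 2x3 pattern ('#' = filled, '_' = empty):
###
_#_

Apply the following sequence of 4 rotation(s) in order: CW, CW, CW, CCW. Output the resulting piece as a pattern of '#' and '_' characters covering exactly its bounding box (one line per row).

Start:
###
_#_
After rotation 1 (CW):
_#
##
_#
After rotation 2 (CW):
_#_
###
After rotation 3 (CW):
#_
##
#_
After rotation 4 (CCW):
_#_
###

Answer: _#_
###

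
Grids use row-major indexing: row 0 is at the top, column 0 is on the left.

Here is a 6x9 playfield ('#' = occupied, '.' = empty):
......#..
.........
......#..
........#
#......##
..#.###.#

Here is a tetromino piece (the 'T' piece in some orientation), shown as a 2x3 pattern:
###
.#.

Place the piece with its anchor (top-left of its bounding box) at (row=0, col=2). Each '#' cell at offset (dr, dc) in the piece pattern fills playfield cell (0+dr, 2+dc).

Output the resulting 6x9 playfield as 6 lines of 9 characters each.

Answer: ..###.#..
...#.....
......#..
........#
#......##
..#.###.#

Derivation:
Fill (0+0,2+0) = (0,2)
Fill (0+0,2+1) = (0,3)
Fill (0+0,2+2) = (0,4)
Fill (0+1,2+1) = (1,3)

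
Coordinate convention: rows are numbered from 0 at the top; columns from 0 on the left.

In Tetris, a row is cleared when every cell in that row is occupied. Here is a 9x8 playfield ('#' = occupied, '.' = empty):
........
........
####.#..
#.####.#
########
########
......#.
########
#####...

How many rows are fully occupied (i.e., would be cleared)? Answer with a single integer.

Answer: 3

Derivation:
Check each row:
  row 0: 8 empty cells -> not full
  row 1: 8 empty cells -> not full
  row 2: 3 empty cells -> not full
  row 3: 2 empty cells -> not full
  row 4: 0 empty cells -> FULL (clear)
  row 5: 0 empty cells -> FULL (clear)
  row 6: 7 empty cells -> not full
  row 7: 0 empty cells -> FULL (clear)
  row 8: 3 empty cells -> not full
Total rows cleared: 3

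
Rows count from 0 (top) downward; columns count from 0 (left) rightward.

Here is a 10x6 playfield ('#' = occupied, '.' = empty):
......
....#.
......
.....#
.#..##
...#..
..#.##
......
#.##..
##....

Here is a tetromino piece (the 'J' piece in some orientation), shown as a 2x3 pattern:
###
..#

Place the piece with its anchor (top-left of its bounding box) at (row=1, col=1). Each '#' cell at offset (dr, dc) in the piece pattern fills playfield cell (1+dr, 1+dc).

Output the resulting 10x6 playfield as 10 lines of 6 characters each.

Answer: ......
.####.
...#..
.....#
.#..##
...#..
..#.##
......
#.##..
##....

Derivation:
Fill (1+0,1+0) = (1,1)
Fill (1+0,1+1) = (1,2)
Fill (1+0,1+2) = (1,3)
Fill (1+1,1+2) = (2,3)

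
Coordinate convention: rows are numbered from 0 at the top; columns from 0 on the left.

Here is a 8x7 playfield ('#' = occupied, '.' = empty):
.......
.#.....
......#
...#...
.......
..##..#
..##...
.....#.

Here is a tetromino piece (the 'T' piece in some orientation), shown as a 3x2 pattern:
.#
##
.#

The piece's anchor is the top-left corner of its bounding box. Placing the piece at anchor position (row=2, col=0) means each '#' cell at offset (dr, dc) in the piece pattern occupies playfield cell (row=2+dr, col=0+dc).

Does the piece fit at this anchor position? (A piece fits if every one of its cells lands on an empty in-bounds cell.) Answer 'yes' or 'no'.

Answer: yes

Derivation:
Check each piece cell at anchor (2, 0):
  offset (0,1) -> (2,1): empty -> OK
  offset (1,0) -> (3,0): empty -> OK
  offset (1,1) -> (3,1): empty -> OK
  offset (2,1) -> (4,1): empty -> OK
All cells valid: yes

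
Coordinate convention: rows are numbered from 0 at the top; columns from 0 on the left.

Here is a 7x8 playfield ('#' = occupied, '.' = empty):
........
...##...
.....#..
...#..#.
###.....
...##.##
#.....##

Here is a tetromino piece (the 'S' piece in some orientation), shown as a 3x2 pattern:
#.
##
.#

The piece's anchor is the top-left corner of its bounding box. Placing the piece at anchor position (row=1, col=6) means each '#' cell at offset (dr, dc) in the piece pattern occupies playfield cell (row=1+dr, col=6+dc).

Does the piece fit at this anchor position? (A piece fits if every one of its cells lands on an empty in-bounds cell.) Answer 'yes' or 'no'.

Answer: yes

Derivation:
Check each piece cell at anchor (1, 6):
  offset (0,0) -> (1,6): empty -> OK
  offset (1,0) -> (2,6): empty -> OK
  offset (1,1) -> (2,7): empty -> OK
  offset (2,1) -> (3,7): empty -> OK
All cells valid: yes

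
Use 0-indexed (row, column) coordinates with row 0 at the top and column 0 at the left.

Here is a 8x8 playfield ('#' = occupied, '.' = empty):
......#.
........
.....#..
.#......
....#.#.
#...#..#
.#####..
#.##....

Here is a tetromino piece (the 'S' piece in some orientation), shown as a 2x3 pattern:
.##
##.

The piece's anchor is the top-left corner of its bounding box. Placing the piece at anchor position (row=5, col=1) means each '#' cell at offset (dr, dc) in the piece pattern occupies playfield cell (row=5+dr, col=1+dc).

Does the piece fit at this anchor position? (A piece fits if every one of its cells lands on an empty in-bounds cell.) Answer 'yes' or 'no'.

Answer: no

Derivation:
Check each piece cell at anchor (5, 1):
  offset (0,1) -> (5,2): empty -> OK
  offset (0,2) -> (5,3): empty -> OK
  offset (1,0) -> (6,1): occupied ('#') -> FAIL
  offset (1,1) -> (6,2): occupied ('#') -> FAIL
All cells valid: no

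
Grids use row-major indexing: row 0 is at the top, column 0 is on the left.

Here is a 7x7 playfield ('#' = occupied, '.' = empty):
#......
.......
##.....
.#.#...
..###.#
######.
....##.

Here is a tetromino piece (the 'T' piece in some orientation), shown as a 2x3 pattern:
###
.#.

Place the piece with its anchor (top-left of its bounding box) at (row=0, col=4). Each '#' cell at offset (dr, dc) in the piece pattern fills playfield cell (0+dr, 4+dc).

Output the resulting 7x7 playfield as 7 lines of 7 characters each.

Answer: #...###
.....#.
##.....
.#.#...
..###.#
######.
....##.

Derivation:
Fill (0+0,4+0) = (0,4)
Fill (0+0,4+1) = (0,5)
Fill (0+0,4+2) = (0,6)
Fill (0+1,4+1) = (1,5)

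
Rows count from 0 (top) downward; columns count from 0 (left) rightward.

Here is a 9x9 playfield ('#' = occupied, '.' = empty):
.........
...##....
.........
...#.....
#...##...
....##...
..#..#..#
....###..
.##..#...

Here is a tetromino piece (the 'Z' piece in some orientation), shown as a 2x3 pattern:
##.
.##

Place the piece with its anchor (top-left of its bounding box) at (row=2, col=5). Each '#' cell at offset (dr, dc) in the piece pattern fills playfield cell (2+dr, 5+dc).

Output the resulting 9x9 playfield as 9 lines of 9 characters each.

Fill (2+0,5+0) = (2,5)
Fill (2+0,5+1) = (2,6)
Fill (2+1,5+1) = (3,6)
Fill (2+1,5+2) = (3,7)

Answer: .........
...##....
.....##..
...#..##.
#...##...
....##...
..#..#..#
....###..
.##..#...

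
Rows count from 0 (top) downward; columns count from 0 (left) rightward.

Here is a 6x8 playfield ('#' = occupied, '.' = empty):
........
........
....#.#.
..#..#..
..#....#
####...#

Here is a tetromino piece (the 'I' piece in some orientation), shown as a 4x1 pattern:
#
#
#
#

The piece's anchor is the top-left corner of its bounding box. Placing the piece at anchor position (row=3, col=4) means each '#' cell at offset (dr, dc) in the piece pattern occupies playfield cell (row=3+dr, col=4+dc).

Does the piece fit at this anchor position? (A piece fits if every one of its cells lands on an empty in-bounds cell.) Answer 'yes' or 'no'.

Answer: no

Derivation:
Check each piece cell at anchor (3, 4):
  offset (0,0) -> (3,4): empty -> OK
  offset (1,0) -> (4,4): empty -> OK
  offset (2,0) -> (5,4): empty -> OK
  offset (3,0) -> (6,4): out of bounds -> FAIL
All cells valid: no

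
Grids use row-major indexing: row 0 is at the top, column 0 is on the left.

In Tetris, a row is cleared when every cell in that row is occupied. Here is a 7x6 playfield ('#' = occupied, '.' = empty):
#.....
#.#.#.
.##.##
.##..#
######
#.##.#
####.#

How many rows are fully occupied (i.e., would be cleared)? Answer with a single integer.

Check each row:
  row 0: 5 empty cells -> not full
  row 1: 3 empty cells -> not full
  row 2: 2 empty cells -> not full
  row 3: 3 empty cells -> not full
  row 4: 0 empty cells -> FULL (clear)
  row 5: 2 empty cells -> not full
  row 6: 1 empty cell -> not full
Total rows cleared: 1

Answer: 1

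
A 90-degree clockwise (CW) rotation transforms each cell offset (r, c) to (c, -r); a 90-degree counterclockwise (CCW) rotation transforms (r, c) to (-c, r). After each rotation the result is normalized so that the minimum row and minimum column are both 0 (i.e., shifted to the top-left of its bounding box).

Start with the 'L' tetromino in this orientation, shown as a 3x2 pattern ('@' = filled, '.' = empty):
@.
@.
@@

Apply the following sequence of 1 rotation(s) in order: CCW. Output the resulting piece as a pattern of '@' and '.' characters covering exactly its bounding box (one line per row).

Start:
@.
@.
@@
After rotation 1 (CCW):
..@
@@@

Answer: ..@
@@@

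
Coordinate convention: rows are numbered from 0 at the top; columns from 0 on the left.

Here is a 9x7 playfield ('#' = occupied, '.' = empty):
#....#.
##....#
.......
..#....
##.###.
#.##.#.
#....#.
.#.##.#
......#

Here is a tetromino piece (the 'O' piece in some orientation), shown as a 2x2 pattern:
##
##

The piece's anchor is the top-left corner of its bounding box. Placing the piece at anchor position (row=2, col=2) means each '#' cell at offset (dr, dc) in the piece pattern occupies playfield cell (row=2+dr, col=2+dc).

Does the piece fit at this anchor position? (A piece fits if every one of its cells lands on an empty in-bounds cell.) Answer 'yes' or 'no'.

Check each piece cell at anchor (2, 2):
  offset (0,0) -> (2,2): empty -> OK
  offset (0,1) -> (2,3): empty -> OK
  offset (1,0) -> (3,2): occupied ('#') -> FAIL
  offset (1,1) -> (3,3): empty -> OK
All cells valid: no

Answer: no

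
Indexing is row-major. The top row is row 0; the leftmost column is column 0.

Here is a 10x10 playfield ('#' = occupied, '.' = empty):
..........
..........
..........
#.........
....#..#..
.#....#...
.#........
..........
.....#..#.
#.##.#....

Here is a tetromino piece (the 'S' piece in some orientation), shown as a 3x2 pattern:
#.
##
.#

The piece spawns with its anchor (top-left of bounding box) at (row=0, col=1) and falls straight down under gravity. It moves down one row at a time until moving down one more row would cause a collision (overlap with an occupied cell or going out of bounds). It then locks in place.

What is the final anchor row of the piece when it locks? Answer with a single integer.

Answer: 3

Derivation:
Spawn at (row=0, col=1). Try each row:
  row 0: fits
  row 1: fits
  row 2: fits
  row 3: fits
  row 4: blocked -> lock at row 3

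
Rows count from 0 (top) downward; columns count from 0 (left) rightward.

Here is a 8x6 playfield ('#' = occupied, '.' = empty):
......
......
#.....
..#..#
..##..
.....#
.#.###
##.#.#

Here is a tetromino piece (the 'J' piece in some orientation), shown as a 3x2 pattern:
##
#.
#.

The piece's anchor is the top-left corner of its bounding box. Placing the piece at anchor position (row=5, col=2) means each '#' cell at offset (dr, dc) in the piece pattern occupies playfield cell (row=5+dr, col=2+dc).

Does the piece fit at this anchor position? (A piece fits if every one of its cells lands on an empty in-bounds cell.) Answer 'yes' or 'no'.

Check each piece cell at anchor (5, 2):
  offset (0,0) -> (5,2): empty -> OK
  offset (0,1) -> (5,3): empty -> OK
  offset (1,0) -> (6,2): empty -> OK
  offset (2,0) -> (7,2): empty -> OK
All cells valid: yes

Answer: yes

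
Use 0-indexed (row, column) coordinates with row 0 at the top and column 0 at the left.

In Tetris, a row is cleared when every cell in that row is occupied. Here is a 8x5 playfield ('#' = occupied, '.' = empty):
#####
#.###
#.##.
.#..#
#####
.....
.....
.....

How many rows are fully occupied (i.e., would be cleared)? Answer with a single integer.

Answer: 2

Derivation:
Check each row:
  row 0: 0 empty cells -> FULL (clear)
  row 1: 1 empty cell -> not full
  row 2: 2 empty cells -> not full
  row 3: 3 empty cells -> not full
  row 4: 0 empty cells -> FULL (clear)
  row 5: 5 empty cells -> not full
  row 6: 5 empty cells -> not full
  row 7: 5 empty cells -> not full
Total rows cleared: 2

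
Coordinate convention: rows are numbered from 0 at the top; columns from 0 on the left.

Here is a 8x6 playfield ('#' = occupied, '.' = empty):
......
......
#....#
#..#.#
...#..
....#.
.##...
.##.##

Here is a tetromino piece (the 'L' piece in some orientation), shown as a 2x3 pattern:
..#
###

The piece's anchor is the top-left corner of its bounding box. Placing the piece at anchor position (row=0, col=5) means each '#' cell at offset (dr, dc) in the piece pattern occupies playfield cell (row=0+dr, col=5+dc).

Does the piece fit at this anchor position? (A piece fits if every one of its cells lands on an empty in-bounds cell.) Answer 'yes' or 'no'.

Check each piece cell at anchor (0, 5):
  offset (0,2) -> (0,7): out of bounds -> FAIL
  offset (1,0) -> (1,5): empty -> OK
  offset (1,1) -> (1,6): out of bounds -> FAIL
  offset (1,2) -> (1,7): out of bounds -> FAIL
All cells valid: no

Answer: no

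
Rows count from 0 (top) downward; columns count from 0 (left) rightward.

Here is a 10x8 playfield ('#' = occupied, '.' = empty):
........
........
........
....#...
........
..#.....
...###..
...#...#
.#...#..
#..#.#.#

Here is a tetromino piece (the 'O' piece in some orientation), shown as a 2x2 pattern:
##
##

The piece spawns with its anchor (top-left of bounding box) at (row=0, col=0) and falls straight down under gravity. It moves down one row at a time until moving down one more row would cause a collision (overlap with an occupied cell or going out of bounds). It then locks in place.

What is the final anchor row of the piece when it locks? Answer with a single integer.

Spawn at (row=0, col=0). Try each row:
  row 0: fits
  row 1: fits
  row 2: fits
  row 3: fits
  row 4: fits
  row 5: fits
  row 6: fits
  row 7: blocked -> lock at row 6

Answer: 6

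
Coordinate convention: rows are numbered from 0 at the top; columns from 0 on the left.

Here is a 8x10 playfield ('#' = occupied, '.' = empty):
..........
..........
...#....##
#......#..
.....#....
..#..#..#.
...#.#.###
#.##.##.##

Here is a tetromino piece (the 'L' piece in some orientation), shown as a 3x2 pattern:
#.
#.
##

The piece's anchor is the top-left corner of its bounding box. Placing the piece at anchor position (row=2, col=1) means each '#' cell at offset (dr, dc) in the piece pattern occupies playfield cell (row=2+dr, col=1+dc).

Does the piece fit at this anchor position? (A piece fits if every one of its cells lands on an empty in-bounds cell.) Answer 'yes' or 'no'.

Answer: yes

Derivation:
Check each piece cell at anchor (2, 1):
  offset (0,0) -> (2,1): empty -> OK
  offset (1,0) -> (3,1): empty -> OK
  offset (2,0) -> (4,1): empty -> OK
  offset (2,1) -> (4,2): empty -> OK
All cells valid: yes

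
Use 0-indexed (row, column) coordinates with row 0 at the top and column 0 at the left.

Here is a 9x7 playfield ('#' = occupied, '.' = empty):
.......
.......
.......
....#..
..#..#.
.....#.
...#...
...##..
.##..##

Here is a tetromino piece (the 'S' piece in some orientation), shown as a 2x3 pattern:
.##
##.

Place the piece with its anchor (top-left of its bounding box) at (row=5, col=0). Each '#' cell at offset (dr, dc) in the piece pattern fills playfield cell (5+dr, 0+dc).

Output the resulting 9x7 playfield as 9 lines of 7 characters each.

Answer: .......
.......
.......
....#..
..#..#.
.##..#.
##.#...
...##..
.##..##

Derivation:
Fill (5+0,0+1) = (5,1)
Fill (5+0,0+2) = (5,2)
Fill (5+1,0+0) = (6,0)
Fill (5+1,0+1) = (6,1)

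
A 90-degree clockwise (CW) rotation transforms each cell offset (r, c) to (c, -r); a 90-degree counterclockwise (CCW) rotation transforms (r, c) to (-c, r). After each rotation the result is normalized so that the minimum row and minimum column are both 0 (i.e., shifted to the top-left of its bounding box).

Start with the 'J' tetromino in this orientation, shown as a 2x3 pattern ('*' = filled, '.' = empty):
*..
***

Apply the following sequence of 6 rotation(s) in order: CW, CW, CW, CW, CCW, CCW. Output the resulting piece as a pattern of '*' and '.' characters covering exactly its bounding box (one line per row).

Answer: ***
..*

Derivation:
Start:
*..
***
After rotation 1 (CW):
**
*.
*.
After rotation 2 (CW):
***
..*
After rotation 3 (CW):
.*
.*
**
After rotation 4 (CW):
*..
***
After rotation 5 (CCW):
.*
.*
**
After rotation 6 (CCW):
***
..*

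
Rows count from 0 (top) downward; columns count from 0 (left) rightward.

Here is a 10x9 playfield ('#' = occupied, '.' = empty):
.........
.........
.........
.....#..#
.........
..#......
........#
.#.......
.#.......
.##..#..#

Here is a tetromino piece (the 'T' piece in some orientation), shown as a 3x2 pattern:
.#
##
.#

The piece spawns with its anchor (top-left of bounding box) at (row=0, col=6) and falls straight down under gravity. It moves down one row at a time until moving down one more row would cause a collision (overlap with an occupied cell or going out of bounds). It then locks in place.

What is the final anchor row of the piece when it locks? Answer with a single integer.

Spawn at (row=0, col=6). Try each row:
  row 0: fits
  row 1: fits
  row 2: fits
  row 3: fits
  row 4: fits
  row 5: fits
  row 6: fits
  row 7: fits
  row 8: blocked -> lock at row 7

Answer: 7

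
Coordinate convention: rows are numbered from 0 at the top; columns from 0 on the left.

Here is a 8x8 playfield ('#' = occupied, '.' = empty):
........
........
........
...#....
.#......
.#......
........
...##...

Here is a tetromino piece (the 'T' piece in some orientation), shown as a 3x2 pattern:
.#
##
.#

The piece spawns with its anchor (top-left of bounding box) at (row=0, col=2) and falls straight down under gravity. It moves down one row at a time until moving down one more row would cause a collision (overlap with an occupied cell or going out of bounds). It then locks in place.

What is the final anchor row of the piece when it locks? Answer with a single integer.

Spawn at (row=0, col=2). Try each row:
  row 0: fits
  row 1: blocked -> lock at row 0

Answer: 0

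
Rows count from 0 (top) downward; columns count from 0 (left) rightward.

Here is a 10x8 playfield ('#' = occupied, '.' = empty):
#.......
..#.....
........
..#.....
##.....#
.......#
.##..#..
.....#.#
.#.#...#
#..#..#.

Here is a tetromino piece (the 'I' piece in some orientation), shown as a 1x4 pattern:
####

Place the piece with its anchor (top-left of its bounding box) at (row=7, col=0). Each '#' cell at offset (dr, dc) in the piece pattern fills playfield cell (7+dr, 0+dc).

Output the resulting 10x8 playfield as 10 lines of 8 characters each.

Fill (7+0,0+0) = (7,0)
Fill (7+0,0+1) = (7,1)
Fill (7+0,0+2) = (7,2)
Fill (7+0,0+3) = (7,3)

Answer: #.......
..#.....
........
..#.....
##.....#
.......#
.##..#..
####.#.#
.#.#...#
#..#..#.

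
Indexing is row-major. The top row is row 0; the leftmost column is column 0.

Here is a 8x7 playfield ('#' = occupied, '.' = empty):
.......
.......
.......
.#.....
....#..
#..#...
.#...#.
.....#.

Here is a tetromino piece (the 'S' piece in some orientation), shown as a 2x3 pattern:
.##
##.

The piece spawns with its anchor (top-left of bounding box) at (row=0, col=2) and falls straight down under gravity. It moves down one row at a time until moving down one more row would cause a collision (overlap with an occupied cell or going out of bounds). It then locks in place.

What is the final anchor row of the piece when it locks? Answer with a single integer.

Spawn at (row=0, col=2). Try each row:
  row 0: fits
  row 1: fits
  row 2: fits
  row 3: fits
  row 4: blocked -> lock at row 3

Answer: 3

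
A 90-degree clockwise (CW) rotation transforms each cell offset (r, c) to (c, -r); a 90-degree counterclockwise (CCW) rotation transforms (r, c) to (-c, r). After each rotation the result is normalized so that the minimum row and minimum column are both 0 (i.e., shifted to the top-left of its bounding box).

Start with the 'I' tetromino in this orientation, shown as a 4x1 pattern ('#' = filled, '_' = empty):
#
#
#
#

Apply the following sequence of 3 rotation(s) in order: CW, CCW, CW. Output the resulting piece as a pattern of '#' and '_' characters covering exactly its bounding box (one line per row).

Answer: ####

Derivation:
Start:
#
#
#
#
After rotation 1 (CW):
####
After rotation 2 (CCW):
#
#
#
#
After rotation 3 (CW):
####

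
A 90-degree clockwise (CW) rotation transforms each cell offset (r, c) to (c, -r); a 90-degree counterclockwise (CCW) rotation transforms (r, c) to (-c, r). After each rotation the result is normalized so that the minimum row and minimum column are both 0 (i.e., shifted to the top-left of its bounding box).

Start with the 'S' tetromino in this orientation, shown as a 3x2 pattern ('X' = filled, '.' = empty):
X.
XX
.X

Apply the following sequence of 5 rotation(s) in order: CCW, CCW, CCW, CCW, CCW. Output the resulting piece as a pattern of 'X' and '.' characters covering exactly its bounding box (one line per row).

Start:
X.
XX
.X
After rotation 1 (CCW):
.XX
XX.
After rotation 2 (CCW):
X.
XX
.X
After rotation 3 (CCW):
.XX
XX.
After rotation 4 (CCW):
X.
XX
.X
After rotation 5 (CCW):
.XX
XX.

Answer: .XX
XX.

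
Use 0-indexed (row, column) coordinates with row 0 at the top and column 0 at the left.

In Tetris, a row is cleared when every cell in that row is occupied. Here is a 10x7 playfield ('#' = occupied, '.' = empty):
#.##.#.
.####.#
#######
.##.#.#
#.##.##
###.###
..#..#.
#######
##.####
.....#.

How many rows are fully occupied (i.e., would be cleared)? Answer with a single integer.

Check each row:
  row 0: 3 empty cells -> not full
  row 1: 2 empty cells -> not full
  row 2: 0 empty cells -> FULL (clear)
  row 3: 3 empty cells -> not full
  row 4: 2 empty cells -> not full
  row 5: 1 empty cell -> not full
  row 6: 5 empty cells -> not full
  row 7: 0 empty cells -> FULL (clear)
  row 8: 1 empty cell -> not full
  row 9: 6 empty cells -> not full
Total rows cleared: 2

Answer: 2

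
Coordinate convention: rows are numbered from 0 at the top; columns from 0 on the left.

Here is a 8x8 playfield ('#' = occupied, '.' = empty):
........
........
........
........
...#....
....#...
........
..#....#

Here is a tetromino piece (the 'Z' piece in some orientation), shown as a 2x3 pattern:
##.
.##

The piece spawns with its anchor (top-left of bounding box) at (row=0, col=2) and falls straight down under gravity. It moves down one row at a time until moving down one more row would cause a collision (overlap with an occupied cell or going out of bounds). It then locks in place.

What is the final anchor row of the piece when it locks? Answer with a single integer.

Spawn at (row=0, col=2). Try each row:
  row 0: fits
  row 1: fits
  row 2: fits
  row 3: blocked -> lock at row 2

Answer: 2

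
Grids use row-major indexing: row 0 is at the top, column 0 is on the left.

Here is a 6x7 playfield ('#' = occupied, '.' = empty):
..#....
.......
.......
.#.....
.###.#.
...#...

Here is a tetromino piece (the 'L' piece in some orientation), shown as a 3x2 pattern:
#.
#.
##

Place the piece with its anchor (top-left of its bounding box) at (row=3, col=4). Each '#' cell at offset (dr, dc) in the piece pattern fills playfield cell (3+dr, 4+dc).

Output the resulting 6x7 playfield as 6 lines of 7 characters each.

Fill (3+0,4+0) = (3,4)
Fill (3+1,4+0) = (4,4)
Fill (3+2,4+0) = (5,4)
Fill (3+2,4+1) = (5,5)

Answer: ..#....
.......
.......
.#..#..
.#####.
...###.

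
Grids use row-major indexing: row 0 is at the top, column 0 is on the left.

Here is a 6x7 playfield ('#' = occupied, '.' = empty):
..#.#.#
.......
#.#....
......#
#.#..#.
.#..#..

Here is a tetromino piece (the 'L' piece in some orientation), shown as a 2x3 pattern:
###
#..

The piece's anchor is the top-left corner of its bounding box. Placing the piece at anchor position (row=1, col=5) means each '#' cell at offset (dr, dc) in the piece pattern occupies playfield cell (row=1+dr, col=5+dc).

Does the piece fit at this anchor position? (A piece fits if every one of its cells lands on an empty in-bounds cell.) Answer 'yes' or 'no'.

Check each piece cell at anchor (1, 5):
  offset (0,0) -> (1,5): empty -> OK
  offset (0,1) -> (1,6): empty -> OK
  offset (0,2) -> (1,7): out of bounds -> FAIL
  offset (1,0) -> (2,5): empty -> OK
All cells valid: no

Answer: no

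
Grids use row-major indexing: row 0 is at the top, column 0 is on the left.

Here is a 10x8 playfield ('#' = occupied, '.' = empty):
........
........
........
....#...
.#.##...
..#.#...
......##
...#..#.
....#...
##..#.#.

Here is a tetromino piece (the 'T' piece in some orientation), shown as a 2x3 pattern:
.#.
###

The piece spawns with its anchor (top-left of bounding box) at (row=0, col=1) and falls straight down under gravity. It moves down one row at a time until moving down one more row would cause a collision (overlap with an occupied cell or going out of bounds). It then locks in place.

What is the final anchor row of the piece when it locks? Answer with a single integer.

Spawn at (row=0, col=1). Try each row:
  row 0: fits
  row 1: fits
  row 2: fits
  row 3: blocked -> lock at row 2

Answer: 2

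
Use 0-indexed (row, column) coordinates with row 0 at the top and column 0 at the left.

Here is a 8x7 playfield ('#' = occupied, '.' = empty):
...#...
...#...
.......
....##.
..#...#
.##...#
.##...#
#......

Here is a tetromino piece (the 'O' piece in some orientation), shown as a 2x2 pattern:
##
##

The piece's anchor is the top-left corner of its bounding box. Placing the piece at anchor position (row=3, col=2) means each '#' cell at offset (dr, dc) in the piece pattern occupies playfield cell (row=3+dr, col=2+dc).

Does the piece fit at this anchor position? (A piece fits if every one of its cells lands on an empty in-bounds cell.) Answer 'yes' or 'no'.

Check each piece cell at anchor (3, 2):
  offset (0,0) -> (3,2): empty -> OK
  offset (0,1) -> (3,3): empty -> OK
  offset (1,0) -> (4,2): occupied ('#') -> FAIL
  offset (1,1) -> (4,3): empty -> OK
All cells valid: no

Answer: no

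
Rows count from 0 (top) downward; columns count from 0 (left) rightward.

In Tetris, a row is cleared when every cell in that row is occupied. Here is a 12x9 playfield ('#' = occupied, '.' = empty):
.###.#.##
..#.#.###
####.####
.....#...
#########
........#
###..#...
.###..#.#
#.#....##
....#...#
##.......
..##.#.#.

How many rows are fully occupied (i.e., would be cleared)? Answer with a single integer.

Answer: 1

Derivation:
Check each row:
  row 0: 3 empty cells -> not full
  row 1: 4 empty cells -> not full
  row 2: 1 empty cell -> not full
  row 3: 8 empty cells -> not full
  row 4: 0 empty cells -> FULL (clear)
  row 5: 8 empty cells -> not full
  row 6: 5 empty cells -> not full
  row 7: 4 empty cells -> not full
  row 8: 5 empty cells -> not full
  row 9: 7 empty cells -> not full
  row 10: 7 empty cells -> not full
  row 11: 5 empty cells -> not full
Total rows cleared: 1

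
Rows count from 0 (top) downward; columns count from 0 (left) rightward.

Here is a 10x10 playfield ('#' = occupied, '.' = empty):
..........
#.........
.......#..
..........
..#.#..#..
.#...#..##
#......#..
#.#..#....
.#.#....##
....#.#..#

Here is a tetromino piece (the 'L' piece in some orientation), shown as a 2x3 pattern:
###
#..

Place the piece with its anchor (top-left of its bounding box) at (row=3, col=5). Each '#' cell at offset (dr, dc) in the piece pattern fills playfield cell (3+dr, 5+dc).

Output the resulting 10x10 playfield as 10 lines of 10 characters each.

Fill (3+0,5+0) = (3,5)
Fill (3+0,5+1) = (3,6)
Fill (3+0,5+2) = (3,7)
Fill (3+1,5+0) = (4,5)

Answer: ..........
#.........
.......#..
.....###..
..#.##.#..
.#...#..##
#......#..
#.#..#....
.#.#....##
....#.#..#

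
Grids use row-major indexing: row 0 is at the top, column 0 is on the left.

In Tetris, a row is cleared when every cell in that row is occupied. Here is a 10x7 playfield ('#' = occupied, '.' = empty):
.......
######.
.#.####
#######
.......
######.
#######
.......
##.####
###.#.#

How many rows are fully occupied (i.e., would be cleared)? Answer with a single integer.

Answer: 2

Derivation:
Check each row:
  row 0: 7 empty cells -> not full
  row 1: 1 empty cell -> not full
  row 2: 2 empty cells -> not full
  row 3: 0 empty cells -> FULL (clear)
  row 4: 7 empty cells -> not full
  row 5: 1 empty cell -> not full
  row 6: 0 empty cells -> FULL (clear)
  row 7: 7 empty cells -> not full
  row 8: 1 empty cell -> not full
  row 9: 2 empty cells -> not full
Total rows cleared: 2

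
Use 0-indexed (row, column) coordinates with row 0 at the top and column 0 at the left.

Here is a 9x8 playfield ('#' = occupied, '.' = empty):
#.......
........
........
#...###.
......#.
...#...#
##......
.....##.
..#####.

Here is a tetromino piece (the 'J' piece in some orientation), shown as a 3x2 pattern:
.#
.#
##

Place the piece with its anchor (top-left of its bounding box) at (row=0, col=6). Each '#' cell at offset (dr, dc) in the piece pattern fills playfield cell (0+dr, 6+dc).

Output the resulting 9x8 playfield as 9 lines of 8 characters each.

Fill (0+0,6+1) = (0,7)
Fill (0+1,6+1) = (1,7)
Fill (0+2,6+0) = (2,6)
Fill (0+2,6+1) = (2,7)

Answer: #......#
.......#
......##
#...###.
......#.
...#...#
##......
.....##.
..#####.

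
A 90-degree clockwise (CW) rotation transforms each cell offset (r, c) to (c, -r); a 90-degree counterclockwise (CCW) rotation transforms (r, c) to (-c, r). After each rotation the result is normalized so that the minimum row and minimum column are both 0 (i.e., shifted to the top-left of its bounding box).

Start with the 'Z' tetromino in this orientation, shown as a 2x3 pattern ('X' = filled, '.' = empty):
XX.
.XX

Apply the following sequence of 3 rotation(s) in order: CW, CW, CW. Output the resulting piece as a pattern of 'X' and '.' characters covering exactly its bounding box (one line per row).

Answer: .X
XX
X.

Derivation:
Start:
XX.
.XX
After rotation 1 (CW):
.X
XX
X.
After rotation 2 (CW):
XX.
.XX
After rotation 3 (CW):
.X
XX
X.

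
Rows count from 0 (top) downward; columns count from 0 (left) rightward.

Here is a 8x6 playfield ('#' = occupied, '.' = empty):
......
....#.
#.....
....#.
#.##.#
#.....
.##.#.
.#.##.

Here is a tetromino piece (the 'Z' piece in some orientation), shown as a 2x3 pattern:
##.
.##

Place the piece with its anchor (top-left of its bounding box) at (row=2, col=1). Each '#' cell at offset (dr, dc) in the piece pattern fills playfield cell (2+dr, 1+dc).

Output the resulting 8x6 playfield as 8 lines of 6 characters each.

Answer: ......
....#.
###...
..###.
#.##.#
#.....
.##.#.
.#.##.

Derivation:
Fill (2+0,1+0) = (2,1)
Fill (2+0,1+1) = (2,2)
Fill (2+1,1+1) = (3,2)
Fill (2+1,1+2) = (3,3)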